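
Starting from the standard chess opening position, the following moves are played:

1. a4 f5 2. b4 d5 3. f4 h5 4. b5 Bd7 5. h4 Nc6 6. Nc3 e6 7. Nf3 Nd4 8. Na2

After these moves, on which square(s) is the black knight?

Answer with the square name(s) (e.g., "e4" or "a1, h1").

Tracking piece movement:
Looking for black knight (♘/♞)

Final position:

  a b c d e f g h
  ─────────────────
8│♜ · · ♛ ♚ ♝ ♞ ♜│8
7│♟ ♟ ♟ ♝ · · ♟ ·│7
6│· · · · ♟ · · ·│6
5│· ♙ · ♟ · ♟ · ♟│5
4│♙ · · ♞ · ♙ · ♙│4
3│· · · · · ♘ · ·│3
2│♘ · ♙ ♙ ♙ · ♙ ·│2
1│♖ · ♗ ♕ ♔ ♗ · ♖│1
  ─────────────────
  a b c d e f g h


d4, g8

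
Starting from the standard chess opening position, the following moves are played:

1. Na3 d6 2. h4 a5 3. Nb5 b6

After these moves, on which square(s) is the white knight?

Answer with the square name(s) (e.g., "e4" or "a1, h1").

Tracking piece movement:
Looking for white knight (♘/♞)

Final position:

  a b c d e f g h
  ─────────────────
8│♜ ♞ ♝ ♛ ♚ ♝ ♞ ♜│8
7│· · ♟ · ♟ ♟ ♟ ♟│7
6│· ♟ · ♟ · · · ·│6
5│♟ ♘ · · · · · ·│5
4│· · · · · · · ♙│4
3│· · · · · · · ·│3
2│♙ ♙ ♙ ♙ ♙ ♙ ♙ ·│2
1│♖ · ♗ ♕ ♔ ♗ ♘ ♖│1
  ─────────────────
  a b c d e f g h


b5, g1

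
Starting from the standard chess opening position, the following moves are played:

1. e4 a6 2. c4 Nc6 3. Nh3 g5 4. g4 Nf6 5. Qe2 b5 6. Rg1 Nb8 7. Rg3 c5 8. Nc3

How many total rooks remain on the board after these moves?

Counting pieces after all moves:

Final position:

  a b c d e f g h
  ─────────────────
8│♜ ♞ ♝ ♛ ♚ ♝ · ♜│8
7│· · · ♟ ♟ ♟ · ♟│7
6│♟ · · · · ♞ · ·│6
5│· ♟ ♟ · · · ♟ ·│5
4│· · ♙ · ♙ · ♙ ·│4
3│· · ♘ · · · ♖ ♘│3
2│♙ ♙ · ♙ ♕ ♙ · ♙│2
1│♖ · ♗ · ♔ ♗ · ·│1
  ─────────────────
  a b c d e f g h


4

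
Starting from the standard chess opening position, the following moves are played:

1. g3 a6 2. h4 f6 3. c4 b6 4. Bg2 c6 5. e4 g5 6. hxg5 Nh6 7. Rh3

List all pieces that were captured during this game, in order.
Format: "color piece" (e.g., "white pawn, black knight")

Tracking captures:
  hxg5: captured black pawn

black pawn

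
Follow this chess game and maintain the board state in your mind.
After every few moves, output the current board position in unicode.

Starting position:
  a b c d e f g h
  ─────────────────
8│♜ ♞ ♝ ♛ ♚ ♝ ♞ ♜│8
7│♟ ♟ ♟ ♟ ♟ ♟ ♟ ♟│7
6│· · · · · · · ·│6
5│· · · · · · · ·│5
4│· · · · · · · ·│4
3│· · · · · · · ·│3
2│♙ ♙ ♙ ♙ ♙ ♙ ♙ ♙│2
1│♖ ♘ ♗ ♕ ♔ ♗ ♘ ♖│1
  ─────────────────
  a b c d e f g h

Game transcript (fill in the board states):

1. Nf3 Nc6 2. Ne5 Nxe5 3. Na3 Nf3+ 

  a b c d e f g h
  ─────────────────
8│♜ · ♝ ♛ ♚ ♝ ♞ ♜│8
7│♟ ♟ ♟ ♟ ♟ ♟ ♟ ♟│7
6│· · · · · · · ·│6
5│· · · · · · · ·│5
4│· · · · · · · ·│4
3│♘ · · · · ♞ · ·│3
2│♙ ♙ ♙ ♙ ♙ ♙ ♙ ♙│2
1│♖ · ♗ ♕ ♔ ♗ · ♖│1
  ─────────────────
  a b c d e f g h

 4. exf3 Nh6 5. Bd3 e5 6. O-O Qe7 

  a b c d e f g h
  ─────────────────
8│♜ · ♝ · ♚ ♝ · ♜│8
7│♟ ♟ ♟ ♟ ♛ ♟ ♟ ♟│7
6│· · · · · · · ♞│6
5│· · · · ♟ · · ·│5
4│· · · · · · · ·│4
3│♘ · · ♗ · ♙ · ·│3
2│♙ ♙ ♙ ♙ · ♙ ♙ ♙│2
1│♖ · ♗ ♕ · ♖ ♔ ·│1
  ─────────────────
  a b c d e f g h

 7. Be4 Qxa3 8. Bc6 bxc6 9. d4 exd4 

  a b c d e f g h
  ─────────────────
8│♜ · ♝ · ♚ ♝ · ♜│8
7│♟ · ♟ ♟ · ♟ ♟ ♟│7
6│· · ♟ · · · · ♞│6
5│· · · · · · · ·│5
4│· · · ♟ · · · ·│4
3│♛ · · · · ♙ · ·│3
2│♙ ♙ ♙ · · ♙ ♙ ♙│2
1│♖ · ♗ ♕ · ♖ ♔ ·│1
  ─────────────────
  a b c d e f g h

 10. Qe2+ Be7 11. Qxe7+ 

  a b c d e f g h
  ─────────────────
8│♜ · ♝ · ♚ · · ♜│8
7│♟ · ♟ ♟ ♕ ♟ ♟ ♟│7
6│· · ♟ · · · · ♞│6
5│· · · · · · · ·│5
4│· · · ♟ · · · ·│4
3│♛ · · · · ♙ · ·│3
2│♙ ♙ ♙ · · ♙ ♙ ♙│2
1│♖ · ♗ · · ♖ ♔ ·│1
  ─────────────────
  a b c d e f g h


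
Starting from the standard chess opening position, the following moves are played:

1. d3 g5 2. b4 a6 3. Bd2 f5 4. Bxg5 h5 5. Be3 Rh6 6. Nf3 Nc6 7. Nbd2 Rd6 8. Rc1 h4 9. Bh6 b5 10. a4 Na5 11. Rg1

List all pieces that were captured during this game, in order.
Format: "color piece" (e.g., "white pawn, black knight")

Tracking captures:
  Bxg5: captured black pawn

black pawn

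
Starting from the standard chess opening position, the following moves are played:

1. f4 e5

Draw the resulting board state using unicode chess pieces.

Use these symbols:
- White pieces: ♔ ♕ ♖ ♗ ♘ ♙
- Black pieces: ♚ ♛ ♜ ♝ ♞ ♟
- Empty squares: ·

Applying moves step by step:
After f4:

♜ ♞ ♝ ♛ ♚ ♝ ♞ ♜
♟ ♟ ♟ ♟ ♟ ♟ ♟ ♟
· · · · · · · ·
· · · · · · · ·
· · · · · ♙ · ·
· · · · · · · ·
♙ ♙ ♙ ♙ ♙ · ♙ ♙
♖ ♘ ♗ ♕ ♔ ♗ ♘ ♖


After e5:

♜ ♞ ♝ ♛ ♚ ♝ ♞ ♜
♟ ♟ ♟ ♟ · ♟ ♟ ♟
· · · · · · · ·
· · · · ♟ · · ·
· · · · · ♙ · ·
· · · · · · · ·
♙ ♙ ♙ ♙ ♙ · ♙ ♙
♖ ♘ ♗ ♕ ♔ ♗ ♘ ♖



  a b c d e f g h
  ─────────────────
8│♜ ♞ ♝ ♛ ♚ ♝ ♞ ♜│8
7│♟ ♟ ♟ ♟ · ♟ ♟ ♟│7
6│· · · · · · · ·│6
5│· · · · ♟ · · ·│5
4│· · · · · ♙ · ·│4
3│· · · · · · · ·│3
2│♙ ♙ ♙ ♙ ♙ · ♙ ♙│2
1│♖ ♘ ♗ ♕ ♔ ♗ ♘ ♖│1
  ─────────────────
  a b c d e f g h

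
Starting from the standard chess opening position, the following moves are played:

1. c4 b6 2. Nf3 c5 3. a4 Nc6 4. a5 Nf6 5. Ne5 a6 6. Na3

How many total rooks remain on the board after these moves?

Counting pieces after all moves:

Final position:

  a b c d e f g h
  ─────────────────
8│♜ · ♝ ♛ ♚ ♝ · ♜│8
7│· · · ♟ ♟ ♟ ♟ ♟│7
6│♟ ♟ ♞ · · ♞ · ·│6
5│♙ · ♟ · ♘ · · ·│5
4│· · ♙ · · · · ·│4
3│♘ · · · · · · ·│3
2│· ♙ · ♙ ♙ ♙ ♙ ♙│2
1│♖ · ♗ ♕ ♔ ♗ · ♖│1
  ─────────────────
  a b c d e f g h


4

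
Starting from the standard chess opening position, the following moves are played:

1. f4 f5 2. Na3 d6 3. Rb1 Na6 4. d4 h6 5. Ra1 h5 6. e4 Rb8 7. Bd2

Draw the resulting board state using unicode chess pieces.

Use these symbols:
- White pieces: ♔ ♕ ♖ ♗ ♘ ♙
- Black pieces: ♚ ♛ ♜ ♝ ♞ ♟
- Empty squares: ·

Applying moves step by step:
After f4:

♜ ♞ ♝ ♛ ♚ ♝ ♞ ♜
♟ ♟ ♟ ♟ ♟ ♟ ♟ ♟
· · · · · · · ·
· · · · · · · ·
· · · · · ♙ · ·
· · · · · · · ·
♙ ♙ ♙ ♙ ♙ · ♙ ♙
♖ ♘ ♗ ♕ ♔ ♗ ♘ ♖


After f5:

♜ ♞ ♝ ♛ ♚ ♝ ♞ ♜
♟ ♟ ♟ ♟ ♟ · ♟ ♟
· · · · · · · ·
· · · · · ♟ · ·
· · · · · ♙ · ·
· · · · · · · ·
♙ ♙ ♙ ♙ ♙ · ♙ ♙
♖ ♘ ♗ ♕ ♔ ♗ ♘ ♖


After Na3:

♜ ♞ ♝ ♛ ♚ ♝ ♞ ♜
♟ ♟ ♟ ♟ ♟ · ♟ ♟
· · · · · · · ·
· · · · · ♟ · ·
· · · · · ♙ · ·
♘ · · · · · · ·
♙ ♙ ♙ ♙ ♙ · ♙ ♙
♖ · ♗ ♕ ♔ ♗ ♘ ♖


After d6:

♜ ♞ ♝ ♛ ♚ ♝ ♞ ♜
♟ ♟ ♟ · ♟ · ♟ ♟
· · · ♟ · · · ·
· · · · · ♟ · ·
· · · · · ♙ · ·
♘ · · · · · · ·
♙ ♙ ♙ ♙ ♙ · ♙ ♙
♖ · ♗ ♕ ♔ ♗ ♘ ♖


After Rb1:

♜ ♞ ♝ ♛ ♚ ♝ ♞ ♜
♟ ♟ ♟ · ♟ · ♟ ♟
· · · ♟ · · · ·
· · · · · ♟ · ·
· · · · · ♙ · ·
♘ · · · · · · ·
♙ ♙ ♙ ♙ ♙ · ♙ ♙
· ♖ ♗ ♕ ♔ ♗ ♘ ♖


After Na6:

♜ · ♝ ♛ ♚ ♝ ♞ ♜
♟ ♟ ♟ · ♟ · ♟ ♟
♞ · · ♟ · · · ·
· · · · · ♟ · ·
· · · · · ♙ · ·
♘ · · · · · · ·
♙ ♙ ♙ ♙ ♙ · ♙ ♙
· ♖ ♗ ♕ ♔ ♗ ♘ ♖


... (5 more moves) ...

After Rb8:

· ♜ ♝ ♛ ♚ ♝ ♞ ♜
♟ ♟ ♟ · ♟ · ♟ ·
♞ · · ♟ · · · ·
· · · · · ♟ · ♟
· · · ♙ ♙ ♙ · ·
♘ · · · · · · ·
♙ ♙ ♙ · · · ♙ ♙
♖ · ♗ ♕ ♔ ♗ ♘ ♖


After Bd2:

· ♜ ♝ ♛ ♚ ♝ ♞ ♜
♟ ♟ ♟ · ♟ · ♟ ·
♞ · · ♟ · · · ·
· · · · · ♟ · ♟
· · · ♙ ♙ ♙ · ·
♘ · · · · · · ·
♙ ♙ ♙ ♗ · · ♙ ♙
♖ · · ♕ ♔ ♗ ♘ ♖



  a b c d e f g h
  ─────────────────
8│· ♜ ♝ ♛ ♚ ♝ ♞ ♜│8
7│♟ ♟ ♟ · ♟ · ♟ ·│7
6│♞ · · ♟ · · · ·│6
5│· · · · · ♟ · ♟│5
4│· · · ♙ ♙ ♙ · ·│4
3│♘ · · · · · · ·│3
2│♙ ♙ ♙ ♗ · · ♙ ♙│2
1│♖ · · ♕ ♔ ♗ ♘ ♖│1
  ─────────────────
  a b c d e f g h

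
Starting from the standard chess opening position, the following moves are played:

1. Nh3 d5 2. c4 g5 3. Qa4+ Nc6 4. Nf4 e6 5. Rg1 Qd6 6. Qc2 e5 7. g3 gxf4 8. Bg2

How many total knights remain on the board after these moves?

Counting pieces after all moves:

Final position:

  a b c d e f g h
  ─────────────────
8│♜ · ♝ · ♚ ♝ ♞ ♜│8
7│♟ ♟ ♟ · · ♟ · ♟│7
6│· · ♞ ♛ · · · ·│6
5│· · · ♟ ♟ · · ·│5
4│· · ♙ · · ♟ · ·│4
3│· · · · · · ♙ ·│3
2│♙ ♙ ♕ ♙ ♙ ♙ ♗ ♙│2
1│♖ ♘ ♗ · ♔ · ♖ ·│1
  ─────────────────
  a b c d e f g h


3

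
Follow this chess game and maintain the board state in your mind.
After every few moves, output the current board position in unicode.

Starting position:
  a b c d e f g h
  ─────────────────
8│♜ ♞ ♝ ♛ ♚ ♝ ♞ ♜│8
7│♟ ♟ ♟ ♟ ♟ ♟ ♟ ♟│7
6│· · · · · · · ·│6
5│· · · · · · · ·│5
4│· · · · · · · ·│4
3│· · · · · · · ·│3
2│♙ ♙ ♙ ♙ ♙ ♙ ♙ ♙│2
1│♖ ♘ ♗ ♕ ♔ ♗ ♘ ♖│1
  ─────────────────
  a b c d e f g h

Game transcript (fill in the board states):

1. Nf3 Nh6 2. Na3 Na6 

  a b c d e f g h
  ─────────────────
8│♜ · ♝ ♛ ♚ ♝ · ♜│8
7│♟ ♟ ♟ ♟ ♟ ♟ ♟ ♟│7
6│♞ · · · · · · ♞│6
5│· · · · · · · ·│5
4│· · · · · · · ·│4
3│♘ · · · · ♘ · ·│3
2│♙ ♙ ♙ ♙ ♙ ♙ ♙ ♙│2
1│♖ · ♗ ♕ ♔ ♗ · ♖│1
  ─────────────────
  a b c d e f g h

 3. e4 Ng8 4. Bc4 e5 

  a b c d e f g h
  ─────────────────
8│♜ · ♝ ♛ ♚ ♝ ♞ ♜│8
7│♟ ♟ ♟ ♟ · ♟ ♟ ♟│7
6│♞ · · · · · · ·│6
5│· · · · ♟ · · ·│5
4│· · ♗ · ♙ · · ·│4
3│♘ · · · · ♘ · ·│3
2│♙ ♙ ♙ ♙ · ♙ ♙ ♙│2
1│♖ · ♗ ♕ ♔ · · ♖│1
  ─────────────────
  a b c d e f g h

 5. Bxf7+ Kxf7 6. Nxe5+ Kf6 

  a b c d e f g h
  ─────────────────
8│♜ · ♝ ♛ · ♝ ♞ ♜│8
7│♟ ♟ ♟ ♟ · · ♟ ♟│7
6│♞ · · · · ♚ · ·│6
5│· · · · ♘ · · ·│5
4│· · · · ♙ · · ·│4
3│♘ · · · · · · ·│3
2│♙ ♙ ♙ ♙ · ♙ ♙ ♙│2
1│♖ · ♗ ♕ ♔ · · ♖│1
  ─────────────────
  a b c d e f g h

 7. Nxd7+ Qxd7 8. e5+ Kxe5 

  a b c d e f g h
  ─────────────────
8│♜ · ♝ · · ♝ ♞ ♜│8
7│♟ ♟ ♟ ♛ · · ♟ ♟│7
6│♞ · · · · · · ·│6
5│· · · · ♚ · · ·│5
4│· · · · · · · ·│4
3│♘ · · · · · · ·│3
2│♙ ♙ ♙ ♙ · ♙ ♙ ♙│2
1│♖ · ♗ ♕ ♔ · · ♖│1
  ─────────────────
  a b c d e f g h

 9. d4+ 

  a b c d e f g h
  ─────────────────
8│♜ · ♝ · · ♝ ♞ ♜│8
7│♟ ♟ ♟ ♛ · · ♟ ♟│7
6│♞ · · · · · · ·│6
5│· · · · ♚ · · ·│5
4│· · · ♙ · · · ·│4
3│♘ · · · · · · ·│3
2│♙ ♙ ♙ · · ♙ ♙ ♙│2
1│♖ · ♗ ♕ ♔ · · ♖│1
  ─────────────────
  a b c d e f g h


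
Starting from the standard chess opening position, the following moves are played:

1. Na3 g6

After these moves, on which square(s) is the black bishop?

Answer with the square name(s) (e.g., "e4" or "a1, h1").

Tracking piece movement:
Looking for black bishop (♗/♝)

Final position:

  a b c d e f g h
  ─────────────────
8│♜ ♞ ♝ ♛ ♚ ♝ ♞ ♜│8
7│♟ ♟ ♟ ♟ ♟ ♟ · ♟│7
6│· · · · · · ♟ ·│6
5│· · · · · · · ·│5
4│· · · · · · · ·│4
3│♘ · · · · · · ·│3
2│♙ ♙ ♙ ♙ ♙ ♙ ♙ ♙│2
1│♖ · ♗ ♕ ♔ ♗ ♘ ♖│1
  ─────────────────
  a b c d e f g h


c8, f8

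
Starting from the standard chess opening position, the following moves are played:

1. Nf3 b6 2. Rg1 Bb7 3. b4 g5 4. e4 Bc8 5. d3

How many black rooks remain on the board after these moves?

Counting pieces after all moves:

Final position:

  a b c d e f g h
  ─────────────────
8│♜ ♞ ♝ ♛ ♚ ♝ ♞ ♜│8
7│♟ · ♟ ♟ ♟ ♟ · ♟│7
6│· ♟ · · · · · ·│6
5│· · · · · · ♟ ·│5
4│· ♙ · · ♙ · · ·│4
3│· · · ♙ · ♘ · ·│3
2│♙ · ♙ · · ♙ ♙ ♙│2
1│♖ ♘ ♗ ♕ ♔ ♗ ♖ ·│1
  ─────────────────
  a b c d e f g h


2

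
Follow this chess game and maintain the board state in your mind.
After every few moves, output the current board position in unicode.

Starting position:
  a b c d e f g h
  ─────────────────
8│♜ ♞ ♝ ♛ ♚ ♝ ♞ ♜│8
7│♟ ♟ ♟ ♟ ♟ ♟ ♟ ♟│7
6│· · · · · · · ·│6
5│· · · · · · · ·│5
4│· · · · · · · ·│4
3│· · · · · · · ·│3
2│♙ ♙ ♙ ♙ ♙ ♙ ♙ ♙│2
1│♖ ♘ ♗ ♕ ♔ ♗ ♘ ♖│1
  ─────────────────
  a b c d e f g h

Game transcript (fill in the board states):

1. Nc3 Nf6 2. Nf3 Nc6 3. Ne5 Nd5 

  a b c d e f g h
  ─────────────────
8│♜ · ♝ ♛ ♚ ♝ · ♜│8
7│♟ ♟ ♟ ♟ ♟ ♟ ♟ ♟│7
6│· · ♞ · · · · ·│6
5│· · · ♞ ♘ · · ·│5
4│· · · · · · · ·│4
3│· · ♘ · · · · ·│3
2│♙ ♙ ♙ ♙ ♙ ♙ ♙ ♙│2
1│♖ · ♗ ♕ ♔ ♗ · ♖│1
  ─────────────────
  a b c d e f g h

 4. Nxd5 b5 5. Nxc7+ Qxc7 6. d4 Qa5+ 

  a b c d e f g h
  ─────────────────
8│♜ · ♝ · ♚ ♝ · ♜│8
7│♟ · · ♟ ♟ ♟ ♟ ♟│7
6│· · ♞ · · · · ·│6
5│♛ ♟ · · ♘ · · ·│5
4│· · · ♙ · · · ·│4
3│· · · · · · · ·│3
2│♙ ♙ ♙ · ♙ ♙ ♙ ♙│2
1│♖ · ♗ ♕ ♔ ♗ · ♖│1
  ─────────────────
  a b c d e f g h

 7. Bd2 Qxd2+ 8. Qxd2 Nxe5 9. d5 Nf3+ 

  a b c d e f g h
  ─────────────────
8│♜ · ♝ · ♚ ♝ · ♜│8
7│♟ · · ♟ ♟ ♟ ♟ ♟│7
6│· · · · · · · ·│6
5│· ♟ · ♙ · · · ·│5
4│· · · · · · · ·│4
3│· · · · · ♞ · ·│3
2│♙ ♙ ♙ ♕ ♙ ♙ ♙ ♙│2
1│♖ · · · ♔ ♗ · ♖│1
  ─────────────────
  a b c d e f g h

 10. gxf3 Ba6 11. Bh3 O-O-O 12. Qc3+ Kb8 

  a b c d e f g h
  ─────────────────
8│· ♚ · ♜ · ♝ · ♜│8
7│♟ · · ♟ ♟ ♟ ♟ ♟│7
6│♝ · · · · · · ·│6
5│· ♟ · ♙ · · · ·│5
4│· · · · · · · ·│4
3│· · ♕ · · ♙ · ♗│3
2│♙ ♙ ♙ · ♙ ♙ · ♙│2
1│♖ · · · ♔ · · ♖│1
  ─────────────────
  a b c d e f g h

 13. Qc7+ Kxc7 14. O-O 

  a b c d e f g h
  ─────────────────
8│· · · ♜ · ♝ · ♜│8
7│♟ · ♚ ♟ ♟ ♟ ♟ ♟│7
6│♝ · · · · · · ·│6
5│· ♟ · ♙ · · · ·│5
4│· · · · · · · ·│4
3│· · · · · ♙ · ♗│3
2│♙ ♙ ♙ · ♙ ♙ · ♙│2
1│♖ · · · · ♖ ♔ ·│1
  ─────────────────
  a b c d e f g h


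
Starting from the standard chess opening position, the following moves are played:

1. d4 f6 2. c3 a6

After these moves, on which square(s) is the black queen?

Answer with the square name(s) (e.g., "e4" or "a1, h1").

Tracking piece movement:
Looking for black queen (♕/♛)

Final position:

  a b c d e f g h
  ─────────────────
8│♜ ♞ ♝ ♛ ♚ ♝ ♞ ♜│8
7│· ♟ ♟ ♟ ♟ · ♟ ♟│7
6│♟ · · · · ♟ · ·│6
5│· · · · · · · ·│5
4│· · · ♙ · · · ·│4
3│· · ♙ · · · · ·│3
2│♙ ♙ · · ♙ ♙ ♙ ♙│2
1│♖ ♘ ♗ ♕ ♔ ♗ ♘ ♖│1
  ─────────────────
  a b c d e f g h


d8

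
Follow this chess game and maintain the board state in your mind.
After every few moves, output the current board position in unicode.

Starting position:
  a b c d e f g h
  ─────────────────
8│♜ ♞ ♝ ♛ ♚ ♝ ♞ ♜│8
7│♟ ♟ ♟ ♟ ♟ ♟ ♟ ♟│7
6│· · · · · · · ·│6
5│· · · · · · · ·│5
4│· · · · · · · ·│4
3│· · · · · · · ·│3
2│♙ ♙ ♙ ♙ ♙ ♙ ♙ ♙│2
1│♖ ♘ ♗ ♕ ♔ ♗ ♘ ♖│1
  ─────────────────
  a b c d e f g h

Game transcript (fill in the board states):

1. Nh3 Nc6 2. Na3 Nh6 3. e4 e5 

  a b c d e f g h
  ─────────────────
8│♜ · ♝ ♛ ♚ ♝ · ♜│8
7│♟ ♟ ♟ ♟ · ♟ ♟ ♟│7
6│· · ♞ · · · · ♞│6
5│· · · · ♟ · · ·│5
4│· · · · ♙ · · ·│4
3│♘ · · · · · · ♘│3
2│♙ ♙ ♙ ♙ · ♙ ♙ ♙│2
1│♖ · ♗ ♕ ♔ ♗ · ♖│1
  ─────────────────
  a b c d e f g h

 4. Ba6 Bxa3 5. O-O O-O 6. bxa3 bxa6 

  a b c d e f g h
  ─────────────────
8│♜ · ♝ ♛ · ♜ ♚ ·│8
7│♟ · ♟ ♟ · ♟ ♟ ♟│7
6│♟ · ♞ · · · · ♞│6
5│· · · · ♟ · · ·│5
4│· · · · ♙ · · ·│4
3│♙ · · · · · · ♘│3
2│♙ · ♙ ♙ · ♙ ♙ ♙│2
1│♖ · ♗ ♕ · ♖ ♔ ·│1
  ─────────────────
  a b c d e f g h

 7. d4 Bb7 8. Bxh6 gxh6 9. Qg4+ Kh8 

  a b c d e f g h
  ─────────────────
8│♜ · · ♛ · ♜ · ♚│8
7│♟ ♝ ♟ ♟ · ♟ · ♟│7
6│♟ · ♞ · · · · ♟│6
5│· · · · ♟ · · ·│5
4│· · · ♙ ♙ · ♕ ·│4
3│♙ · · · · · · ♘│3
2│♙ · ♙ · · ♙ ♙ ♙│2
1│♖ · · · · ♖ ♔ ·│1
  ─────────────────
  a b c d e f g h

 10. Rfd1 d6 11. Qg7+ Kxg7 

  a b c d e f g h
  ─────────────────
8│♜ · · ♛ · ♜ · ·│8
7│♟ ♝ ♟ · · ♟ ♚ ♟│7
6│♟ · ♞ ♟ · · · ♟│6
5│· · · · ♟ · · ·│5
4│· · · ♙ ♙ · · ·│4
3│♙ · · · · · · ♘│3
2│♙ · ♙ · · ♙ ♙ ♙│2
1│♖ · · ♖ · · ♔ ·│1
  ─────────────────
  a b c d e f g h


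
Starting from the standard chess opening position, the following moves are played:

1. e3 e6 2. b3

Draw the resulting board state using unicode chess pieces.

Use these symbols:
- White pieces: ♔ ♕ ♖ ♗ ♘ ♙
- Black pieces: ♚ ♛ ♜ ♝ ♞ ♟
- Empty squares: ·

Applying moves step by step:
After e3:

♜ ♞ ♝ ♛ ♚ ♝ ♞ ♜
♟ ♟ ♟ ♟ ♟ ♟ ♟ ♟
· · · · · · · ·
· · · · · · · ·
· · · · · · · ·
· · · · ♙ · · ·
♙ ♙ ♙ ♙ · ♙ ♙ ♙
♖ ♘ ♗ ♕ ♔ ♗ ♘ ♖


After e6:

♜ ♞ ♝ ♛ ♚ ♝ ♞ ♜
♟ ♟ ♟ ♟ · ♟ ♟ ♟
· · · · ♟ · · ·
· · · · · · · ·
· · · · · · · ·
· · · · ♙ · · ·
♙ ♙ ♙ ♙ · ♙ ♙ ♙
♖ ♘ ♗ ♕ ♔ ♗ ♘ ♖


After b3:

♜ ♞ ♝ ♛ ♚ ♝ ♞ ♜
♟ ♟ ♟ ♟ · ♟ ♟ ♟
· · · · ♟ · · ·
· · · · · · · ·
· · · · · · · ·
· ♙ · · ♙ · · ·
♙ · ♙ ♙ · ♙ ♙ ♙
♖ ♘ ♗ ♕ ♔ ♗ ♘ ♖



  a b c d e f g h
  ─────────────────
8│♜ ♞ ♝ ♛ ♚ ♝ ♞ ♜│8
7│♟ ♟ ♟ ♟ · ♟ ♟ ♟│7
6│· · · · ♟ · · ·│6
5│· · · · · · · ·│5
4│· · · · · · · ·│4
3│· ♙ · · ♙ · · ·│3
2│♙ · ♙ ♙ · ♙ ♙ ♙│2
1│♖ ♘ ♗ ♕ ♔ ♗ ♘ ♖│1
  ─────────────────
  a b c d e f g h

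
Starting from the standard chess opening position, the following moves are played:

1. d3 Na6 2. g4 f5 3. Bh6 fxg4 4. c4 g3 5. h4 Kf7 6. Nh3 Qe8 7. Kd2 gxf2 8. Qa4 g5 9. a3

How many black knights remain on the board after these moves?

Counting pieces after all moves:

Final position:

  a b c d e f g h
  ─────────────────
8│♜ · ♝ · ♛ ♝ ♞ ♜│8
7│♟ ♟ ♟ ♟ ♟ ♚ · ♟│7
6│♞ · · · · · · ♗│6
5│· · · · · · ♟ ·│5
4│♕ · ♙ · · · · ♙│4
3│♙ · · ♙ · · · ♘│3
2│· ♙ · ♔ ♙ ♟ · ·│2
1│♖ ♘ · · · ♗ · ♖│1
  ─────────────────
  a b c d e f g h


2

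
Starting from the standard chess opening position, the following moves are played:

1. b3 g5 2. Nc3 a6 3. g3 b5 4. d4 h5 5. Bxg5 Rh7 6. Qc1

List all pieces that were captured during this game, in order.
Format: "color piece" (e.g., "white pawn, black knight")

Tracking captures:
  Bxg5: captured black pawn

black pawn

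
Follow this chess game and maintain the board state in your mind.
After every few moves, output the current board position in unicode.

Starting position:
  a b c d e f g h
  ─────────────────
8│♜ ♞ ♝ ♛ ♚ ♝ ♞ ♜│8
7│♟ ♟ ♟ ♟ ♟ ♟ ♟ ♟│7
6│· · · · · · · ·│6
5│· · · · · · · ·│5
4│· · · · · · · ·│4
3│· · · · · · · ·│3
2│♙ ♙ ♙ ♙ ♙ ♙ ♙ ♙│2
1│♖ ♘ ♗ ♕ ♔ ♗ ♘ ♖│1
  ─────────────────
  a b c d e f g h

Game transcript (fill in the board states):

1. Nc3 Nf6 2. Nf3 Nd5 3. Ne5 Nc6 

  a b c d e f g h
  ─────────────────
8│♜ · ♝ ♛ ♚ ♝ · ♜│8
7│♟ ♟ ♟ ♟ ♟ ♟ ♟ ♟│7
6│· · ♞ · · · · ·│6
5│· · · ♞ ♘ · · ·│5
4│· · · · · · · ·│4
3│· · ♘ · · · · ·│3
2│♙ ♙ ♙ ♙ ♙ ♙ ♙ ♙│2
1│♖ · ♗ ♕ ♔ ♗ · ♖│1
  ─────────────────
  a b c d e f g h

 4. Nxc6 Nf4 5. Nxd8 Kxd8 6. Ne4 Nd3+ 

  a b c d e f g h
  ─────────────────
8│♜ · ♝ ♚ · ♝ · ♜│8
7│♟ ♟ ♟ ♟ ♟ ♟ ♟ ♟│7
6│· · · · · · · ·│6
5│· · · · · · · ·│5
4│· · · · ♘ · · ·│4
3│· · · ♞ · · · ·│3
2│♙ ♙ ♙ ♙ ♙ ♙ ♙ ♙│2
1│♖ · ♗ ♕ ♔ ♗ · ♖│1
  ─────────────────
  a b c d e f g h

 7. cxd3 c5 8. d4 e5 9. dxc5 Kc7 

  a b c d e f g h
  ─────────────────
8│♜ · ♝ · · ♝ · ♜│8
7│♟ ♟ ♚ ♟ · ♟ ♟ ♟│7
6│· · · · · · · ·│6
5│· · ♙ · ♟ · · ·│5
4│· · · · ♘ · · ·│4
3│· · · · · · · ·│3
2│♙ ♙ · ♙ ♙ ♙ ♙ ♙│2
1│♖ · ♗ ♕ ♔ ♗ · ♖│1
  ─────────────────
  a b c d e f g h

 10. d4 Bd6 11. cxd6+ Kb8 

  a b c d e f g h
  ─────────────────
8│♜ ♚ ♝ · · · · ♜│8
7│♟ ♟ · ♟ · ♟ ♟ ♟│7
6│· · · ♙ · · · ·│6
5│· · · · ♟ · · ·│5
4│· · · ♙ ♘ · · ·│4
3│· · · · · · · ·│3
2│♙ ♙ · · ♙ ♙ ♙ ♙│2
1│♖ · ♗ ♕ ♔ ♗ · ♖│1
  ─────────────────
  a b c d e f g h


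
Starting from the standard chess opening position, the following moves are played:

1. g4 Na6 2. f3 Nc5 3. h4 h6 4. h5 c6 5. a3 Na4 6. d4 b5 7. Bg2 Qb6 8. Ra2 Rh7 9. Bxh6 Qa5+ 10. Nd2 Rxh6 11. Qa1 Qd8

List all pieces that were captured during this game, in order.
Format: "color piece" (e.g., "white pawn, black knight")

Tracking captures:
  Bxh6: captured black pawn
  Rxh6: captured white bishop

black pawn, white bishop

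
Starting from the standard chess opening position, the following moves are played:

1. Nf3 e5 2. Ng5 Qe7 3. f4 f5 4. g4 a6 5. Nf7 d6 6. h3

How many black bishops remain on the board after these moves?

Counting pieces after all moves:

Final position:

  a b c d e f g h
  ─────────────────
8│♜ ♞ ♝ · ♚ ♝ ♞ ♜│8
7│· ♟ ♟ · ♛ ♘ ♟ ♟│7
6│♟ · · ♟ · · · ·│6
5│· · · · ♟ ♟ · ·│5
4│· · · · · ♙ ♙ ·│4
3│· · · · · · · ♙│3
2│♙ ♙ ♙ ♙ ♙ · · ·│2
1│♖ ♘ ♗ ♕ ♔ ♗ · ♖│1
  ─────────────────
  a b c d e f g h


2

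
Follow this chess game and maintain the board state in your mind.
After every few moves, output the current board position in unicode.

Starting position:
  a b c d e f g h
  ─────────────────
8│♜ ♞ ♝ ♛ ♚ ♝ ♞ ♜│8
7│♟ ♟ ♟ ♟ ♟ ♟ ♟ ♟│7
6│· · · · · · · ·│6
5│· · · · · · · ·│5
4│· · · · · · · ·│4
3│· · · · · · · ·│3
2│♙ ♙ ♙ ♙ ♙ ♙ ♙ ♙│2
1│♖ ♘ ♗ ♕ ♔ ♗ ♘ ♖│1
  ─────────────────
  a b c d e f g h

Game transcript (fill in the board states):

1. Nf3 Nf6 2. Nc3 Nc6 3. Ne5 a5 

  a b c d e f g h
  ─────────────────
8│♜ · ♝ ♛ ♚ ♝ · ♜│8
7│· ♟ ♟ ♟ ♟ ♟ ♟ ♟│7
6│· · ♞ · · ♞ · ·│6
5│♟ · · · ♘ · · ·│5
4│· · · · · · · ·│4
3│· · ♘ · · · · ·│3
2│♙ ♙ ♙ ♙ ♙ ♙ ♙ ♙│2
1│♖ · ♗ ♕ ♔ ♗ · ♖│1
  ─────────────────
  a b c d e f g h

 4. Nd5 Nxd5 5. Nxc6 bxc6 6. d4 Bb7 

  a b c d e f g h
  ─────────────────
8│♜ · · ♛ ♚ ♝ · ♜│8
7│· ♝ ♟ ♟ ♟ ♟ ♟ ♟│7
6│· · ♟ · · · · ·│6
5│♟ · · ♞ · · · ·│5
4│· · · ♙ · · · ·│4
3│· · · · · · · ·│3
2│♙ ♙ ♙ · ♙ ♙ ♙ ♙│2
1│♖ · ♗ ♕ ♔ ♗ · ♖│1
  ─────────────────
  a b c d e f g h

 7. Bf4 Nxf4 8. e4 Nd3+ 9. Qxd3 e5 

  a b c d e f g h
  ─────────────────
8│♜ · · ♛ ♚ ♝ · ♜│8
7│· ♝ ♟ ♟ · ♟ ♟ ♟│7
6│· · ♟ · · · · ·│6
5│♟ · · · ♟ · · ·│5
4│· · · ♙ ♙ · · ·│4
3│· · · ♕ · · · ·│3
2│♙ ♙ ♙ · · ♙ ♙ ♙│2
1│♖ · · · ♔ ♗ · ♖│1
  ─────────────────
  a b c d e f g h

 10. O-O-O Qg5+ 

  a b c d e f g h
  ─────────────────
8│♜ · · · ♚ ♝ · ♜│8
7│· ♝ ♟ ♟ · ♟ ♟ ♟│7
6│· · ♟ · · · · ·│6
5│♟ · · · ♟ · ♛ ·│5
4│· · · ♙ ♙ · · ·│4
3│· · · ♕ · · · ·│3
2│♙ ♙ ♙ · · ♙ ♙ ♙│2
1│· · ♔ ♖ · ♗ · ♖│1
  ─────────────────
  a b c d e f g h


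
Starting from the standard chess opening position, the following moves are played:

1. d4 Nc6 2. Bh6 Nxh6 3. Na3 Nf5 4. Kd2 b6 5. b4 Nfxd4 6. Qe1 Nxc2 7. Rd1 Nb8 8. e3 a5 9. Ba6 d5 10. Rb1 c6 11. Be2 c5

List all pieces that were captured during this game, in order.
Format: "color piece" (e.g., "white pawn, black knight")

Tracking captures:
  Nxh6: captured white bishop
  Nfxd4: captured white pawn
  Nxc2: captured white pawn

white bishop, white pawn, white pawn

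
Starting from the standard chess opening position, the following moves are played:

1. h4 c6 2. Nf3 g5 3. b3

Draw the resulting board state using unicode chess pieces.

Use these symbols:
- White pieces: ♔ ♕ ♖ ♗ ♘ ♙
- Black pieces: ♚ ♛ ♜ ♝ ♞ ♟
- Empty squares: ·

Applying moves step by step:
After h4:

♜ ♞ ♝ ♛ ♚ ♝ ♞ ♜
♟ ♟ ♟ ♟ ♟ ♟ ♟ ♟
· · · · · · · ·
· · · · · · · ·
· · · · · · · ♙
· · · · · · · ·
♙ ♙ ♙ ♙ ♙ ♙ ♙ ·
♖ ♘ ♗ ♕ ♔ ♗ ♘ ♖


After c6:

♜ ♞ ♝ ♛ ♚ ♝ ♞ ♜
♟ ♟ · ♟ ♟ ♟ ♟ ♟
· · ♟ · · · · ·
· · · · · · · ·
· · · · · · · ♙
· · · · · · · ·
♙ ♙ ♙ ♙ ♙ ♙ ♙ ·
♖ ♘ ♗ ♕ ♔ ♗ ♘ ♖


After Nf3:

♜ ♞ ♝ ♛ ♚ ♝ ♞ ♜
♟ ♟ · ♟ ♟ ♟ ♟ ♟
· · ♟ · · · · ·
· · · · · · · ·
· · · · · · · ♙
· · · · · ♘ · ·
♙ ♙ ♙ ♙ ♙ ♙ ♙ ·
♖ ♘ ♗ ♕ ♔ ♗ · ♖


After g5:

♜ ♞ ♝ ♛ ♚ ♝ ♞ ♜
♟ ♟ · ♟ ♟ ♟ · ♟
· · ♟ · · · · ·
· · · · · · ♟ ·
· · · · · · · ♙
· · · · · ♘ · ·
♙ ♙ ♙ ♙ ♙ ♙ ♙ ·
♖ ♘ ♗ ♕ ♔ ♗ · ♖


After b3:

♜ ♞ ♝ ♛ ♚ ♝ ♞ ♜
♟ ♟ · ♟ ♟ ♟ · ♟
· · ♟ · · · · ·
· · · · · · ♟ ·
· · · · · · · ♙
· ♙ · · · ♘ · ·
♙ · ♙ ♙ ♙ ♙ ♙ ·
♖ ♘ ♗ ♕ ♔ ♗ · ♖



  a b c d e f g h
  ─────────────────
8│♜ ♞ ♝ ♛ ♚ ♝ ♞ ♜│8
7│♟ ♟ · ♟ ♟ ♟ · ♟│7
6│· · ♟ · · · · ·│6
5│· · · · · · ♟ ·│5
4│· · · · · · · ♙│4
3│· ♙ · · · ♘ · ·│3
2│♙ · ♙ ♙ ♙ ♙ ♙ ·│2
1│♖ ♘ ♗ ♕ ♔ ♗ · ♖│1
  ─────────────────
  a b c d e f g h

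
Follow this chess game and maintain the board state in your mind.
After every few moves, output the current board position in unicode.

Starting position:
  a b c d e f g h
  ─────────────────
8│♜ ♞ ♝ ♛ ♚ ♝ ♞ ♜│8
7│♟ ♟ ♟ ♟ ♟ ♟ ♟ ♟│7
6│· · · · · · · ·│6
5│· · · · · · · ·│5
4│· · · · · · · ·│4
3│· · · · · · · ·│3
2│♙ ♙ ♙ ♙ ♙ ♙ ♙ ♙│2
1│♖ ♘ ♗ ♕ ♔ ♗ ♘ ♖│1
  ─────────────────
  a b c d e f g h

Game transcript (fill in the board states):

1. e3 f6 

  a b c d e f g h
  ─────────────────
8│♜ ♞ ♝ ♛ ♚ ♝ ♞ ♜│8
7│♟ ♟ ♟ ♟ ♟ · ♟ ♟│7
6│· · · · · ♟ · ·│6
5│· · · · · · · ·│5
4│· · · · · · · ·│4
3│· · · · ♙ · · ·│3
2│♙ ♙ ♙ ♙ · ♙ ♙ ♙│2
1│♖ ♘ ♗ ♕ ♔ ♗ ♘ ♖│1
  ─────────────────
  a b c d e f g h

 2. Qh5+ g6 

  a b c d e f g h
  ─────────────────
8│♜ ♞ ♝ ♛ ♚ ♝ ♞ ♜│8
7│♟ ♟ ♟ ♟ ♟ · · ♟│7
6│· · · · · ♟ ♟ ·│6
5│· · · · · · · ♕│5
4│· · · · · · · ·│4
3│· · · · ♙ · · ·│3
2│♙ ♙ ♙ ♙ · ♙ ♙ ♙│2
1│♖ ♘ ♗ · ♔ ♗ ♘ ♖│1
  ─────────────────
  a b c d e f g h

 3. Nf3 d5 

  a b c d e f g h
  ─────────────────
8│♜ ♞ ♝ ♛ ♚ ♝ ♞ ♜│8
7│♟ ♟ ♟ · ♟ · · ♟│7
6│· · · · · ♟ ♟ ·│6
5│· · · ♟ · · · ♕│5
4│· · · · · · · ·│4
3│· · · · ♙ ♘ · ·│3
2│♙ ♙ ♙ ♙ · ♙ ♙ ♙│2
1│♖ ♘ ♗ · ♔ ♗ · ♖│1
  ─────────────────
  a b c d e f g h

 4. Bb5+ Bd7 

  a b c d e f g h
  ─────────────────
8│♜ ♞ · ♛ ♚ ♝ ♞ ♜│8
7│♟ ♟ ♟ ♝ ♟ · · ♟│7
6│· · · · · ♟ ♟ ·│6
5│· ♗ · ♟ · · · ♕│5
4│· · · · · · · ·│4
3│· · · · ♙ ♘ · ·│3
2│♙ ♙ ♙ ♙ · ♙ ♙ ♙│2
1│♖ ♘ ♗ · ♔ · · ♖│1
  ─────────────────
  a b c d e f g h

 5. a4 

  a b c d e f g h
  ─────────────────
8│♜ ♞ · ♛ ♚ ♝ ♞ ♜│8
7│♟ ♟ ♟ ♝ ♟ · · ♟│7
6│· · · · · ♟ ♟ ·│6
5│· ♗ · ♟ · · · ♕│5
4│♙ · · · · · · ·│4
3│· · · · ♙ ♘ · ·│3
2│· ♙ ♙ ♙ · ♙ ♙ ♙│2
1│♖ ♘ ♗ · ♔ · · ♖│1
  ─────────────────
  a b c d e f g h


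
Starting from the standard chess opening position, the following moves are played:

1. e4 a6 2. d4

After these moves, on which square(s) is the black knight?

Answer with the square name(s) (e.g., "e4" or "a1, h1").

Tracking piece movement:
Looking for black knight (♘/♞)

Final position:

  a b c d e f g h
  ─────────────────
8│♜ ♞ ♝ ♛ ♚ ♝ ♞ ♜│8
7│· ♟ ♟ ♟ ♟ ♟ ♟ ♟│7
6│♟ · · · · · · ·│6
5│· · · · · · · ·│5
4│· · · ♙ ♙ · · ·│4
3│· · · · · · · ·│3
2│♙ ♙ ♙ · · ♙ ♙ ♙│2
1│♖ ♘ ♗ ♕ ♔ ♗ ♘ ♖│1
  ─────────────────
  a b c d e f g h


b8, g8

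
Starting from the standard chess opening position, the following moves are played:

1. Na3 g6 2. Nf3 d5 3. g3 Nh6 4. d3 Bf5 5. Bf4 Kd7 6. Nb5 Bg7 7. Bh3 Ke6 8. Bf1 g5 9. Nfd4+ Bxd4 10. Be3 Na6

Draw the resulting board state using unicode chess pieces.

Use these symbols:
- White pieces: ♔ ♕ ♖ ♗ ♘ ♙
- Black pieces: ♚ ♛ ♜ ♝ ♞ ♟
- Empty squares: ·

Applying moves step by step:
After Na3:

♜ ♞ ♝ ♛ ♚ ♝ ♞ ♜
♟ ♟ ♟ ♟ ♟ ♟ ♟ ♟
· · · · · · · ·
· · · · · · · ·
· · · · · · · ·
♘ · · · · · · ·
♙ ♙ ♙ ♙ ♙ ♙ ♙ ♙
♖ · ♗ ♕ ♔ ♗ ♘ ♖


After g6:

♜ ♞ ♝ ♛ ♚ ♝ ♞ ♜
♟ ♟ ♟ ♟ ♟ ♟ · ♟
· · · · · · ♟ ·
· · · · · · · ·
· · · · · · · ·
♘ · · · · · · ·
♙ ♙ ♙ ♙ ♙ ♙ ♙ ♙
♖ · ♗ ♕ ♔ ♗ ♘ ♖


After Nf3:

♜ ♞ ♝ ♛ ♚ ♝ ♞ ♜
♟ ♟ ♟ ♟ ♟ ♟ · ♟
· · · · · · ♟ ·
· · · · · · · ·
· · · · · · · ·
♘ · · · · ♘ · ·
♙ ♙ ♙ ♙ ♙ ♙ ♙ ♙
♖ · ♗ ♕ ♔ ♗ · ♖


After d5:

♜ ♞ ♝ ♛ ♚ ♝ ♞ ♜
♟ ♟ ♟ · ♟ ♟ · ♟
· · · · · · ♟ ·
· · · ♟ · · · ·
· · · · · · · ·
♘ · · · · ♘ · ·
♙ ♙ ♙ ♙ ♙ ♙ ♙ ♙
♖ · ♗ ♕ ♔ ♗ · ♖


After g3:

♜ ♞ ♝ ♛ ♚ ♝ ♞ ♜
♟ ♟ ♟ · ♟ ♟ · ♟
· · · · · · ♟ ·
· · · ♟ · · · ·
· · · · · · · ·
♘ · · · · ♘ ♙ ·
♙ ♙ ♙ ♙ ♙ ♙ · ♙
♖ · ♗ ♕ ♔ ♗ · ♖


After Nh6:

♜ ♞ ♝ ♛ ♚ ♝ · ♜
♟ ♟ ♟ · ♟ ♟ · ♟
· · · · · · ♟ ♞
· · · ♟ · · · ·
· · · · · · · ·
♘ · · · · ♘ ♙ ·
♙ ♙ ♙ ♙ ♙ ♙ · ♙
♖ · ♗ ♕ ♔ ♗ · ♖


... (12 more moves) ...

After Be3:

♜ ♞ · ♛ · · · ♜
♟ ♟ ♟ · ♟ ♟ · ♟
· · · · ♚ · · ♞
· ♘ · ♟ · ♝ ♟ ·
· · · ♝ · · · ·
· · · ♙ ♗ · ♙ ·
♙ ♙ ♙ · ♙ ♙ · ♙
♖ · · ♕ ♔ ♗ · ♖


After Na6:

♜ · · ♛ · · · ♜
♟ ♟ ♟ · ♟ ♟ · ♟
♞ · · · ♚ · · ♞
· ♘ · ♟ · ♝ ♟ ·
· · · ♝ · · · ·
· · · ♙ ♗ · ♙ ·
♙ ♙ ♙ · ♙ ♙ · ♙
♖ · · ♕ ♔ ♗ · ♖



  a b c d e f g h
  ─────────────────
8│♜ · · ♛ · · · ♜│8
7│♟ ♟ ♟ · ♟ ♟ · ♟│7
6│♞ · · · ♚ · · ♞│6
5│· ♘ · ♟ · ♝ ♟ ·│5
4│· · · ♝ · · · ·│4
3│· · · ♙ ♗ · ♙ ·│3
2│♙ ♙ ♙ · ♙ ♙ · ♙│2
1│♖ · · ♕ ♔ ♗ · ♖│1
  ─────────────────
  a b c d e f g h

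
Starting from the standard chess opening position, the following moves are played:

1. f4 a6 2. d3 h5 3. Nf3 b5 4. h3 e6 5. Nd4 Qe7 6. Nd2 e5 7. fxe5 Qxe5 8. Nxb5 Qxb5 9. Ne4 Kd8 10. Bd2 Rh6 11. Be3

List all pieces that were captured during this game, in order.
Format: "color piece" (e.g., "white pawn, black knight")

Tracking captures:
  fxe5: captured black pawn
  Qxe5: captured white pawn
  Nxb5: captured black pawn
  Qxb5: captured white knight

black pawn, white pawn, black pawn, white knight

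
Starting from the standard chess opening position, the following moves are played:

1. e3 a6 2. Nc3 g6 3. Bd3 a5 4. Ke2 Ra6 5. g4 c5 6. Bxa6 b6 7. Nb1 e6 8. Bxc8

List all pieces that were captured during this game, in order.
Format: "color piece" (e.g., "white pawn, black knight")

Tracking captures:
  Bxa6: captured black rook
  Bxc8: captured black bishop

black rook, black bishop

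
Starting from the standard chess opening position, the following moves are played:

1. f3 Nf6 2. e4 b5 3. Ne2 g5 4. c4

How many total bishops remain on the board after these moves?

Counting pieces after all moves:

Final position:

  a b c d e f g h
  ─────────────────
8│♜ ♞ ♝ ♛ ♚ ♝ · ♜│8
7│♟ · ♟ ♟ ♟ ♟ · ♟│7
6│· · · · · ♞ · ·│6
5│· ♟ · · · · ♟ ·│5
4│· · ♙ · ♙ · · ·│4
3│· · · · · ♙ · ·│3
2│♙ ♙ · ♙ ♘ · ♙ ♙│2
1│♖ ♘ ♗ ♕ ♔ ♗ · ♖│1
  ─────────────────
  a b c d e f g h


4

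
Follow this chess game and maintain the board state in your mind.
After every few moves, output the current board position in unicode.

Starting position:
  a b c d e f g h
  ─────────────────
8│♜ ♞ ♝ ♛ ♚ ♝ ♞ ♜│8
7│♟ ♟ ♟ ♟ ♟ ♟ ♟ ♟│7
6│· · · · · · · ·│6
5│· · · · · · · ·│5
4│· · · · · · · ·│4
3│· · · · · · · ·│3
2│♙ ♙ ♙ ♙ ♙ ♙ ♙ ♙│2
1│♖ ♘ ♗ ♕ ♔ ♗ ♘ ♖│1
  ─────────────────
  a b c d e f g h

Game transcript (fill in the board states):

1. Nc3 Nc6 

  a b c d e f g h
  ─────────────────
8│♜ · ♝ ♛ ♚ ♝ ♞ ♜│8
7│♟ ♟ ♟ ♟ ♟ ♟ ♟ ♟│7
6│· · ♞ · · · · ·│6
5│· · · · · · · ·│5
4│· · · · · · · ·│4
3│· · ♘ · · · · ·│3
2│♙ ♙ ♙ ♙ ♙ ♙ ♙ ♙│2
1│♖ · ♗ ♕ ♔ ♗ ♘ ♖│1
  ─────────────────
  a b c d e f g h

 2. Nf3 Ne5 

  a b c d e f g h
  ─────────────────
8│♜ · ♝ ♛ ♚ ♝ ♞ ♜│8
7│♟ ♟ ♟ ♟ ♟ ♟ ♟ ♟│7
6│· · · · · · · ·│6
5│· · · · ♞ · · ·│5
4│· · · · · · · ·│4
3│· · ♘ · · ♘ · ·│3
2│♙ ♙ ♙ ♙ ♙ ♙ ♙ ♙│2
1│♖ · ♗ ♕ ♔ ♗ · ♖│1
  ─────────────────
  a b c d e f g h

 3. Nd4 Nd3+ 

  a b c d e f g h
  ─────────────────
8│♜ · ♝ ♛ ♚ ♝ ♞ ♜│8
7│♟ ♟ ♟ ♟ ♟ ♟ ♟ ♟│7
6│· · · · · · · ·│6
5│· · · · · · · ·│5
4│· · · ♘ · · · ·│4
3│· · ♘ ♞ · · · ·│3
2│♙ ♙ ♙ ♙ ♙ ♙ ♙ ♙│2
1│♖ · ♗ ♕ ♔ ♗ · ♖│1
  ─────────────────
  a b c d e f g h

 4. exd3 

  a b c d e f g h
  ─────────────────
8│♜ · ♝ ♛ ♚ ♝ ♞ ♜│8
7│♟ ♟ ♟ ♟ ♟ ♟ ♟ ♟│7
6│· · · · · · · ·│6
5│· · · · · · · ·│5
4│· · · ♘ · · · ·│4
3│· · ♘ ♙ · · · ·│3
2│♙ ♙ ♙ ♙ · ♙ ♙ ♙│2
1│♖ · ♗ ♕ ♔ ♗ · ♖│1
  ─────────────────
  a b c d e f g h
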